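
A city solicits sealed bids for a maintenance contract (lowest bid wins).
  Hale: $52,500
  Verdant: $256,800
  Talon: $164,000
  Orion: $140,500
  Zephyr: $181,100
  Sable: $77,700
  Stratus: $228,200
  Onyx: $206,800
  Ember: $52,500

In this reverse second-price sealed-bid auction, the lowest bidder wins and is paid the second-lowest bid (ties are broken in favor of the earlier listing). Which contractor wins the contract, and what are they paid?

Reverse second-price sealed-bid auction: the lowest bidder wins and is paid the second-lowest bid.
Bids ranked: 52,500 (Hale) < 52,500 (Ember) < 77,700 (Sable) < 140,500 (Orion) < 164,000 (Talon) < 181,100 (Zephyr) < …
Hale and Ember tie at $52,500; tie-break gives it to Hale.
Hale is lowest; is paid the second-lowest bid, $52,500.

Hale is paid $52,500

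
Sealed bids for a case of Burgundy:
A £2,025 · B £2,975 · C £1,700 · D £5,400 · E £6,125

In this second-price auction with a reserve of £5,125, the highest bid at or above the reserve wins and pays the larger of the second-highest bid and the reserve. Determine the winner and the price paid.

Rule: the highest bid at or above the reserve wins and pays the larger of the second-highest bid and the reserve.
Bids ranked: 6,125 (E) > 5,400 (D) > 2,975 (B) > 2,025 (A) > 1,700 (C)
E has the top bid at or above the reserve (£6,125).
Second-highest bid £5,400 exceeds the reserve £5,125 → payment £5,400.

E pays £5,400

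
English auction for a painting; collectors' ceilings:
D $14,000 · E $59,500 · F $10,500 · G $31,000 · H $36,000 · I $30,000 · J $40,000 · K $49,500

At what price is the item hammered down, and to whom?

Rule: the price rises until one bidder remains; the winner pays the price at which the last rival dropped out.
Sorting limits: 59,500 (E) > 49,500 (K) > 40,000 (J) > 36,000 (H) > 31,000 (G) > 30,000 (I) > …
Bidding ends when K exits at $49,500; E takes it.

E wins at $49,500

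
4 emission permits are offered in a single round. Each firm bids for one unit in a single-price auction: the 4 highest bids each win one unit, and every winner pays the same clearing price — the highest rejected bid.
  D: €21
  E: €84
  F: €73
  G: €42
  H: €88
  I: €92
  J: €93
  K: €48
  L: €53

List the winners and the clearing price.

Ordering the bids: 93 (J), 92 (I), 88 (H), 84 (E), 73 (F), 53 (L), …
The 4 highest are J, I, H, E.
First losing bid is F's €73, which sets the uniform price.

J, I, H, E; each pays €73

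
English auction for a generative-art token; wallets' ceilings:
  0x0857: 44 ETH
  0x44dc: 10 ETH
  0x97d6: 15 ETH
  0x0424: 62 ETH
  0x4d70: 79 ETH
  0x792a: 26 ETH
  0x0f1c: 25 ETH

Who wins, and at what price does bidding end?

Ascending (English) auction: the price rises until one bidder remains; the winner pays the price at which the last rival dropped out.
Sorting limits: 79 (0x4d70) > 62 (0x0424) > 44 (0x0857) > 26 (0x792a) > 25 (0x0f1c) > 15 (0x97d6) > …
Bidding ends when 0x0424 exits at 62 ETH; 0x4d70 takes it.

0x4d70 wins at 62 ETH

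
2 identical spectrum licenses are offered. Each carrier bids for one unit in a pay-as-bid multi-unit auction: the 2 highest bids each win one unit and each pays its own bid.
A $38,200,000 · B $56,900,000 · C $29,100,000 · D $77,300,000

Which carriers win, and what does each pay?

Ordering the bids: 77,300,000 (D), 56,900,000 (B), 38,200,000 (A), 29,100,000 (C)
The 2 highest are D, B.
Each winner pays its own bid: D $77,300,000, B $56,900,000.

D $77,300,000, B $56,900,000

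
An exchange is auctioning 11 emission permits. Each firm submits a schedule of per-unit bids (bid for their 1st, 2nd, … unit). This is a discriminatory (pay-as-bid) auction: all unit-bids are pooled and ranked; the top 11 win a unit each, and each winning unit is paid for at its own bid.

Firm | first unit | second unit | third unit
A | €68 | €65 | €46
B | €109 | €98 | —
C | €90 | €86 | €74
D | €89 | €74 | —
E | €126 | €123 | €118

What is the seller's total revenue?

All unit-bids, highest first — top 11: 126 (E-1), 123 (E-2), 118 (E-3), 109 (B-1), 98 (B-2), 90 (C-1), 89 (D-1), 86 (C-2), 74 (C-3), 74 (D-2), 68 (A-1)
Next rejected bid: €65 (not a price — pay-as-bid).
Each winning unit pays its own bid.
Revenue = 126 + 123 + 118 + 109 + 98 + 90 + 89 + 86 + 74 + 74 + 68 = €1,055.

Total revenue: €1,055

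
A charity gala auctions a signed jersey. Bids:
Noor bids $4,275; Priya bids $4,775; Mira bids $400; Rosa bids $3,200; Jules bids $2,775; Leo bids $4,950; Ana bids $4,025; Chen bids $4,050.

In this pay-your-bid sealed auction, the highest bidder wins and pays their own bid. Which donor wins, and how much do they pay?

Bids ranked: 4,950 (Leo) > 4,775 (Priya) > 4,275 (Noor) > 4,050 (Chen) > 4,025 (Ana) > 3,200 (Rosa) > …
Leo has the highest bid and pays exactly that: $4,950.

Leo pays $4,950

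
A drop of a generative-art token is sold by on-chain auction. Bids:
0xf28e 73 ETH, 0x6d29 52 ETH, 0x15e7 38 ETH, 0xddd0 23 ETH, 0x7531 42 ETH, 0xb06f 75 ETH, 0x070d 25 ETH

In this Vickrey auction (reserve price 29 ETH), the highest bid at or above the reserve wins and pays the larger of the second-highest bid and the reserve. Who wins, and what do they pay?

Vickrey auction (reserve price 29 ETH): the highest bid at or above the reserve wins and pays the larger of the second-highest bid and the reserve.
Bids in order: 75 (0xb06f) > 73 (0xf28e) > 52 (0x6d29) > 42 (0x7531) > 38 (0x15e7) > 25 (0x070d) > …
Highest eligible bid: 0xb06f at 75 ETH.
Second-highest bid 73 ETH exceeds the reserve 29 ETH → payment 73 ETH.

0xb06f pays 73 ETH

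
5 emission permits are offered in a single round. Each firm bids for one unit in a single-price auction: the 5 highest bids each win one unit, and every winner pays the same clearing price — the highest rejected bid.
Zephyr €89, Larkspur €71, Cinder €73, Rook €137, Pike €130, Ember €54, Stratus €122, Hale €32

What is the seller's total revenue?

Total revenue: €355

Sorting: 137 (Rook), 130 (Pike), 122 (Stratus), 89 (Zephyr), 73 (Cinder), 71 (Larkspur), 54 (Ember), …
The 5 highest are Rook, Pike, Stratus, Zephyr, Cinder.
First losing bid is Larkspur's €71, which sets the uniform price.
Total revenue = 5 × €71 = €355.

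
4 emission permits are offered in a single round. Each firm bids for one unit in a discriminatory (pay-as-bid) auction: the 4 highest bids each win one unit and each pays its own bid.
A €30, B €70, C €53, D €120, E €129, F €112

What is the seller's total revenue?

Bids ranked high→low: 129 (E), 120 (D), 112 (F), 70 (B), 53 (C), 30 (A)
Winners (4 units): E, D, F, B.
Total revenue = 129 + 120 + 112 + 70 = €431.

Total revenue: €431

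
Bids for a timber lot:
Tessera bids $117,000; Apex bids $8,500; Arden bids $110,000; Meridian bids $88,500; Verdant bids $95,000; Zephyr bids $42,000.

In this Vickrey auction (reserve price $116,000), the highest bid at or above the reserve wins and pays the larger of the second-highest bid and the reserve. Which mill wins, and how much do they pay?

Bids in order: 117,000 (Tessera) > 110,000 (Arden) > 95,000 (Verdant) > 88,500 (Meridian) > 42,000 (Zephyr) > 8,500 (Apex)
Highest eligible bid: Tessera at $117,000.
max(second-highest $110,000, reserve $116,000) = $116,000.

Tessera pays $116,000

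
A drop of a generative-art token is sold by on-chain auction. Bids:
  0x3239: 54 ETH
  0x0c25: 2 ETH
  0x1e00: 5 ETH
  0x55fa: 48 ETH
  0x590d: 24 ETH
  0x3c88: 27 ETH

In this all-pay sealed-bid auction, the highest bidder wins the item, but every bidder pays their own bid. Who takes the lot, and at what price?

0x3239 pays 54 ETH

Bids in order: 54 (0x3239) > 48 (0x55fa) > 27 (0x3c88) > 24 (0x590d) > 5 (0x1e00) > 2 (0x0c25)
0x3239 is highest and takes the item; every bidder forfeits their bid.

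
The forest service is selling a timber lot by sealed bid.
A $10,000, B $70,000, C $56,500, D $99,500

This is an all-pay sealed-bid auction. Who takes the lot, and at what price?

Bids ranked: 99,500 (D) > 70,000 (B) > 56,500 (C) > 10,000 (A)
D is highest and takes the item; every bidder forfeits their bid.

D pays $99,500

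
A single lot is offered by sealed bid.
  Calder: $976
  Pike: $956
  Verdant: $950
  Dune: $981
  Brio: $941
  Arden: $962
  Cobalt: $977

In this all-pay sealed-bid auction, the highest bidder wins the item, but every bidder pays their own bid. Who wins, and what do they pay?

Bids ranked: 981 (Dune) > 977 (Cobalt) > 976 (Calder) > 962 (Arden) > 956 (Pike) > 950 (Verdant) > …
Dune is highest and takes the item; every bidder forfeits their bid.

Dune pays $981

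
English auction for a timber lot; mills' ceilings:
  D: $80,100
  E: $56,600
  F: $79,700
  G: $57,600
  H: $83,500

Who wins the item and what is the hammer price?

H wins at $80,100

Rule: the price rises until one bidder remains; the winner pays the price at which the last rival dropped out.
Limits in order: 83,500 (H) > 80,100 (D) > 79,700 (F) > 57,600 (G) > 56,600 (E)
Bidding ends when D exits at $80,100; H takes it.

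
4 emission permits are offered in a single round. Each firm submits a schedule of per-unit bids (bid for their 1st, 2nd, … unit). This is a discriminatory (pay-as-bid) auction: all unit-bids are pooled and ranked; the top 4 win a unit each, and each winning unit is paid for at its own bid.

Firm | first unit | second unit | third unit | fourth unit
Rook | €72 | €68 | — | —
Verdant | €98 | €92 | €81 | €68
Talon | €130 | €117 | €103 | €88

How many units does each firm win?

Pooled unit-bids ranked (top 4): 130 (Talon-1), 117 (Talon-2), 103 (Talon-3), 98 (Verdant-1)
Next rejected bid: €92 (not a price — pay-as-bid).
Allocation: Talon 3, Verdant 1.

Talon 3, Verdant 1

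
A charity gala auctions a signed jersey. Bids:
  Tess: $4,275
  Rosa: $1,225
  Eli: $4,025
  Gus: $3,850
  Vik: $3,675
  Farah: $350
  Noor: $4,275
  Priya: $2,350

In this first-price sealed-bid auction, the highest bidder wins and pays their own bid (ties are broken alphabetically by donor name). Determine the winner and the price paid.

Sorting bids: 4,275 (Noor) > 4,275 (Tess) > 4,025 (Eli) > 3,850 (Gus) > 3,675 (Vik) > 2,350 (Priya) > …
Noor and Tess tie at $4,275; tie-break gives it to Noor.
Noor is highest → pays own bid, $4,275.

Noor pays $4,275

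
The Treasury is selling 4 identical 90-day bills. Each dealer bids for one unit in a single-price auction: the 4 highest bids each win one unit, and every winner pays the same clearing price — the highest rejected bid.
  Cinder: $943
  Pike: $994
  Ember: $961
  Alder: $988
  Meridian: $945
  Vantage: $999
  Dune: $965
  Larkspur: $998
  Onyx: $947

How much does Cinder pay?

Cinder pays $0

Sorting: 999 (Vantage), 998 (Larkspur), 994 (Pike), 988 (Alder), 965 (Dune), 961 (Ember), …
Top 4: Vantage, Larkspur, Pike, Alder.
Highest unsuccessful bid: $965 → clearing price.
Cinder does not win → pays $0.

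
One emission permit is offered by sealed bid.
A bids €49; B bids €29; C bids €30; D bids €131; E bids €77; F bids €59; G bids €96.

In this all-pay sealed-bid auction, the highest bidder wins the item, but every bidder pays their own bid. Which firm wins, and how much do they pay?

Sorting bids: 131 (D) > 96 (G) > 77 (E) > 59 (F) > 49 (A) > 30 (C) > …
D wins with the top bid; all bids are sunk regardless.

D pays €131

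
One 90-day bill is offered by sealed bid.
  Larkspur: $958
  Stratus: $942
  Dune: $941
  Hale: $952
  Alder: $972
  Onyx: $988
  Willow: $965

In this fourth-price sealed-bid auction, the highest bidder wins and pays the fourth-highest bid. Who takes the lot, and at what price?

Onyx pays $958

Fourth-price sealed-bid auction: the highest bidder wins and pays the fourth-highest bid.
Bids ranked: 988 (Onyx) > 972 (Alder) > 965 (Willow) > 958 (Larkspur) > 952 (Hale) > 942 (Stratus) > …
Onyx is highest; pays the fourth-highest bid, $958.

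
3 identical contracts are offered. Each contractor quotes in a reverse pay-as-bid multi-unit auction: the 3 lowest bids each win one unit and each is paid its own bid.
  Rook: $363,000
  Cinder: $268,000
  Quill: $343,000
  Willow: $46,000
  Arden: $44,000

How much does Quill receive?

Ordering the bids: 44,000 (Arden), 46,000 (Willow), 268,000 (Cinder), 343,000 (Quill), 363,000 (Rook)
The 3 lowest are Arden, Willow, Cinder.
Quill does not win → $0.

Quill is paid $0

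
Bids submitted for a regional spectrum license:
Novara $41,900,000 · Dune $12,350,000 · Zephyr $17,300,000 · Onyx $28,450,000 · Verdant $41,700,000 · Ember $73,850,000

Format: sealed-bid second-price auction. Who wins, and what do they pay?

Bids ranked: 73,850,000 (Ember) > 41,900,000 (Novara) > 41,700,000 (Verdant) > 28,450,000 (Onyx) > 17,300,000 (Zephyr) > 12,350,000 (Dune)
Ember wins with the highest bid; price is set by the runner-up at $41,900,000.

Ember pays $41,900,000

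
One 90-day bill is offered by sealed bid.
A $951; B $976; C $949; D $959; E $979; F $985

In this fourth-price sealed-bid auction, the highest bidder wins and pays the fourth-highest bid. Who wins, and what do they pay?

F pays $959

Rule: the highest bidder wins and pays the fourth-highest bid.
Sorting bids: 985 (F) > 979 (E) > 976 (B) > 959 (D) > 951 (A) > 949 (C)
F is highest; pays the fourth-highest bid, $959.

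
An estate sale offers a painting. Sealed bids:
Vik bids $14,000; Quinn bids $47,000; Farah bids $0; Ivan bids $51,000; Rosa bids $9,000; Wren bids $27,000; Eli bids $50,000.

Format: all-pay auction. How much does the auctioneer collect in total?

Bids ranked: 51,000 (Ivan) > 50,000 (Eli) > 47,000 (Quinn) > 27,000 (Wren) > 14,000 (Vik) > 9,000 (Rosa) > …
Every bidder forfeits their bid regardless of winning.
Revenue = 14,000 + 47,000 + 0 + 51,000 + 9,000 + 27,000 + 50,000 = $198,000.

Total revenue: $198,000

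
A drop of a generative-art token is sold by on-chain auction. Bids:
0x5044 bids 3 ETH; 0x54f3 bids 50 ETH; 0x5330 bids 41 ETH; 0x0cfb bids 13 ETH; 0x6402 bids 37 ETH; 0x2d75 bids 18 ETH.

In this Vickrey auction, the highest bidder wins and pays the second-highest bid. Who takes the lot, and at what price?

Bids ranked: 50 (0x54f3) > 41 (0x5330) > 37 (0x6402) > 18 (0x2d75) > 13 (0x0cfb) > 3 (0x5044)
0x54f3 is highest; pays the second-highest bid, 41 ETH.

0x54f3 pays 41 ETH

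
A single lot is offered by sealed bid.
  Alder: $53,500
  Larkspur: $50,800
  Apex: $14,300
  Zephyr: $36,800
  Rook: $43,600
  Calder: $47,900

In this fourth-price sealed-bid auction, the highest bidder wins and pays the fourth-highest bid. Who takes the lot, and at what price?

Alder pays $43,600

Bids in order: 53,500 (Alder) > 50,800 (Larkspur) > 47,900 (Calder) > 43,600 (Rook) > 36,800 (Zephyr) > 14,300 (Apex)
Alder is highest; pays the fourth-highest bid, $43,600.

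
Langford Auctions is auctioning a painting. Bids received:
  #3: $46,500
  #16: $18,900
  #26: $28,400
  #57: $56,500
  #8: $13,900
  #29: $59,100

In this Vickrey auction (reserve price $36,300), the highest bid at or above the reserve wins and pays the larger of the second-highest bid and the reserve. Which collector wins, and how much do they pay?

#29 pays $56,500

Vickrey auction (reserve price $36,300): the highest bid at or above the reserve wins and pays the larger of the second-highest bid and the reserve.
Bids in order: 59,100 (#29) > 56,500 (#57) > 46,500 (#3) > 28,400 (#26) > 18,900 (#16) > 13,900 (#8)
Highest eligible bid: #29 at $59,100.
Second-highest bid $56,500 exceeds the reserve $36,300 → payment $56,500.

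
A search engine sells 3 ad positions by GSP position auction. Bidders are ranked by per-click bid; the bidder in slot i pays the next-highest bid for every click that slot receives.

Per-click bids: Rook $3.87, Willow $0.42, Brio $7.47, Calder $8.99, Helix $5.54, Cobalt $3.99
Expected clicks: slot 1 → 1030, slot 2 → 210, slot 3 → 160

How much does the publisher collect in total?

Total revenue: $9495.90

Ranked by bid: $8.99 (Calder) > $7.47 (Brio) > $5.54 (Helix) > $3.99 (Cobalt) > …
Slot 1: Calder pays $7.47 × 1030 = $7694.10
Slot 2: Brio pays $5.54 × 210 = $1163.40
Slot 3: Helix pays $3.99 × 160 = $638.40
Total = $9495.90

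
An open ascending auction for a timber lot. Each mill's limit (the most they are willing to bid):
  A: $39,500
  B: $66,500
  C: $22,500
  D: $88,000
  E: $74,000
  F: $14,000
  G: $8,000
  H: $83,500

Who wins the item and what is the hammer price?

Rule: the price rises until one bidder remains; the winner pays the price at which the last rival dropped out.
Sorting limits: 88,000 (D) > 83,500 (H) > 74,000 (E) > 66,500 (B) > 39,500 (A) > 22,500 (C) > …
Bidding ends when H exits at $83,500; D takes it.

D wins at $83,500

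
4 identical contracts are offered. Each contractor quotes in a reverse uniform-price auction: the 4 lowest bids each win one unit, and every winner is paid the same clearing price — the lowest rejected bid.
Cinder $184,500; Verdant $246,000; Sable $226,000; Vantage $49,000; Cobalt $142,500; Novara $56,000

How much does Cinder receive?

Cinder is paid $226,000

Ordering the bids: 49,000 (Vantage), 56,000 (Novara), 142,500 (Cobalt), 184,500 (Cinder), 226,000 (Sable), 246,000 (Verdant)
Lowest 4: Vantage, Novara, Cobalt, Cinder.
Clearing price = lowest rejected bid = $226,000.
Cinder wins → is paid $226,000.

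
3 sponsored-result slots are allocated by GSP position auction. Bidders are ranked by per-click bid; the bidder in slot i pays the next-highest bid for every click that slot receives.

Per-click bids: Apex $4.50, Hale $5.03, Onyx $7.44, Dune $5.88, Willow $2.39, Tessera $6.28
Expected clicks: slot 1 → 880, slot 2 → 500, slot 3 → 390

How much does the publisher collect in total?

Total revenue: $10428.10

Ranked by bid: $7.44 (Onyx) > $6.28 (Tessera) > $5.88 (Dune) > $5.03 (Hale) > …
Slot 1: Onyx pays $6.28 × 880 = $5526.40
Slot 2: Tessera pays $5.88 × 500 = $2940.00
Slot 3: Dune pays $5.03 × 390 = $1961.70
Total = $10428.10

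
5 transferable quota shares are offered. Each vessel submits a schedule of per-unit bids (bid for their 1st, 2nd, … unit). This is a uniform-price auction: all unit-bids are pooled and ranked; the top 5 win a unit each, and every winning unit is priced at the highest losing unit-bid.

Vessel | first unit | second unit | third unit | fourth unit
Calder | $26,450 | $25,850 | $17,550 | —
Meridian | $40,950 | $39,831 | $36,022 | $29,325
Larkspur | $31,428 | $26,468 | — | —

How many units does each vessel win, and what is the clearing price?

Merging the schedules and taking the best 5: 40,950 (Meridian-1), 39,831 (Meridian-2), 36,022 (Meridian-3), 31,428 (Larkspur-1), 29,325 (Meridian-4)
Highest rejected unit-bid = $26,468.
Allocation: Larkspur 1, Meridian 4.

Larkspur 1, Meridian 4; clearing price $26,468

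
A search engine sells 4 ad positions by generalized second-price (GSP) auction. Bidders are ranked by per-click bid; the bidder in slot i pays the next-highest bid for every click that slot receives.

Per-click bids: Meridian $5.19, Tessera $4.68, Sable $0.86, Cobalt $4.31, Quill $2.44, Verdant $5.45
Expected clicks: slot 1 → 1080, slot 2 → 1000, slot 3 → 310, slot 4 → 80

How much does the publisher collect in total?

Total revenue: $11816.50

Sorting advertisers: $5.45 (Verdant) > $5.19 (Meridian) > $4.68 (Tessera) > $4.31 (Cobalt) > $2.44 (Quill) > …
Slot 1: Verdant pays $5.19 × 1080 = $5605.20
Slot 2: Meridian pays $4.68 × 1000 = $4680.00
Slot 3: Tessera pays $4.31 × 310 = $1336.10
Slot 4: Cobalt pays $2.44 × 80 = $195.20
Total = $11816.50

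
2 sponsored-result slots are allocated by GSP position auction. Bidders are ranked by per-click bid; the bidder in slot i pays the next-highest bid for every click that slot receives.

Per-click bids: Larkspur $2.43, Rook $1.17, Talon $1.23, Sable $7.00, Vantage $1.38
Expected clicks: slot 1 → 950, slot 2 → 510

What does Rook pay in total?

Rook pays $0.00

Ranked by bid: $7.00 (Sable) > $2.43 (Larkspur) > $1.38 (Vantage) > …
Rook ranks below slot 2 → no slot, pays nothing.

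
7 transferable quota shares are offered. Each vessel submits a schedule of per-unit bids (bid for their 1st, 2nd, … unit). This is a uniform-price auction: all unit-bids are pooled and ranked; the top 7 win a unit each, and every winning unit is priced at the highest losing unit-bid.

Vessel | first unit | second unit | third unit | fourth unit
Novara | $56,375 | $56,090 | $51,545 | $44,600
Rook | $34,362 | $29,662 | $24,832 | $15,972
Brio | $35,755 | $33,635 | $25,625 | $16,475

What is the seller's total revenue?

Total revenue: $207,634

Merging the schedules and taking the best 7: 56,375 (Novara-1), 56,090 (Novara-2), 51,545 (Novara-3), 44,600 (Novara-4), 35,755 (Brio-1), 34,362 (Rook-1), 33,635 (Brio-2)
First bid not allocated: $29,662.
Allocation: Brio 2, Novara 4, Rook 1. Every unit priced at $29,662.
Revenue = 7 × 29,662 = $207,634.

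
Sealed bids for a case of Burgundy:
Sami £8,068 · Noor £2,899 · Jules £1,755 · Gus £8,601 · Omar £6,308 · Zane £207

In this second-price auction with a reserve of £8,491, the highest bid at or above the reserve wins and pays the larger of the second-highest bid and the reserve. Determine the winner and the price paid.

Gus pays £8,491

Bids in order: 8,601 (Gus) > 8,068 (Sami) > 6,308 (Omar) > 2,899 (Noor) > 1,755 (Jules) > 207 (Zane)
Highest eligible bid: Gus at £8,601.
max(second-highest £8,068, reserve £8,491) = £8,491.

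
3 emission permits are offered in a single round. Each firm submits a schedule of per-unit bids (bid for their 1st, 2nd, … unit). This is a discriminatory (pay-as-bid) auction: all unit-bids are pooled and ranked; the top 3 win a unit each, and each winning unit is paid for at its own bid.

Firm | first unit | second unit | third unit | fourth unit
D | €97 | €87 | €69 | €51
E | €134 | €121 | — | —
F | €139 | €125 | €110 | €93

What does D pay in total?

D pays €0

Pooled unit-bids ranked (top 3): 139 (F-1), 134 (E-1), 125 (F-2)
Next rejected bid: €121 (not a price — pay-as-bid).
D wins no units.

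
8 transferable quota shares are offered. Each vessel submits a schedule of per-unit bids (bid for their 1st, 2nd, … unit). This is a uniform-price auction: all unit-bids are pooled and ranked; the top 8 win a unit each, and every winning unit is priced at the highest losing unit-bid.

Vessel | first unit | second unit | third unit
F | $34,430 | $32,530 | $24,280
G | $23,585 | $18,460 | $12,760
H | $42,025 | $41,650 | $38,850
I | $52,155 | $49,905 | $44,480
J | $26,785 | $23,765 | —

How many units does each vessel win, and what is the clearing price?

All unit-bids, highest first — top 8: 52,155 (I-1), 49,905 (I-2), 44,480 (I-3), 42,025 (H-1), 41,650 (H-2), 38,850 (H-3), 34,430 (F-1), 32,530 (F-2)
Highest rejected unit-bid = $26,785.
Allocation: F 2, H 3, I 3.

F 2, H 3, I 3; clearing price $26,785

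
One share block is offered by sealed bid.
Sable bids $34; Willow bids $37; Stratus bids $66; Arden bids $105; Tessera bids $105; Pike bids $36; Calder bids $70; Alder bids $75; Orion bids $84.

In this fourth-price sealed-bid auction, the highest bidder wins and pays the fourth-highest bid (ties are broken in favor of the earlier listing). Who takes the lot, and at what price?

Fourth-price sealed-bid auction: the highest bidder wins and pays the fourth-highest bid.
Sorting bids: 105 (Arden) > 105 (Tessera) > 84 (Orion) > 75 (Alder) > 70 (Calder) > 66 (Stratus) > …
Tie at $105 → Arden wins by tie-break.
Arden wins; payment is bid #4 in the ranking = $75.

Arden pays $75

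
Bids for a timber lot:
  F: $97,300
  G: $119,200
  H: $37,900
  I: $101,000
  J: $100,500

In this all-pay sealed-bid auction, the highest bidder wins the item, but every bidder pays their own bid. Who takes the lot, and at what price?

Bids ranked: 119,200 (G) > 101,000 (I) > 100,500 (J) > 97,300 (F) > 37,900 (H)
G is highest and takes the item; every bidder forfeits their bid.

G pays $119,200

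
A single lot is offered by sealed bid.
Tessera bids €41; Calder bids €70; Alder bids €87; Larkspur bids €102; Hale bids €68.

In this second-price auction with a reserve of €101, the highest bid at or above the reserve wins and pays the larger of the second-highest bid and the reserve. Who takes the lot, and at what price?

Bids ranked: 102 (Larkspur) > 87 (Alder) > 70 (Calder) > 68 (Hale) > 41 (Tessera)
Larkspur has the top bid at or above the reserve (€102).
Second-highest bid €87 is below the reserve €101, so the reserve binds → payment €101.

Larkspur pays €101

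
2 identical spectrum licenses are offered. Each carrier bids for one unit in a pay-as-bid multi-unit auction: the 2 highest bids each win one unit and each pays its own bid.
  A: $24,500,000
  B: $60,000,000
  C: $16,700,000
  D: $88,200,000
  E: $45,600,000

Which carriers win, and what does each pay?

Bids ranked high→low: 88,200,000 (D), 60,000,000 (B), 45,600,000 (E), 24,500,000 (A), …
Top 2: D, B.
Each winner pays its own bid: D $88,200,000, B $60,000,000.

D $88,200,000, B $60,000,000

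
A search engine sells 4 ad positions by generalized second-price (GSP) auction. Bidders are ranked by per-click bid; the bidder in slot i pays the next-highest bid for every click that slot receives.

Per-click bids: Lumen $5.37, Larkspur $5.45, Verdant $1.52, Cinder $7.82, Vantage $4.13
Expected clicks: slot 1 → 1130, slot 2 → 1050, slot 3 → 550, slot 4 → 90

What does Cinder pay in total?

Per-click bids in order: $7.82 (Cinder) > $5.45 (Larkspur) > $5.37 (Lumen) > $4.13 (Vantage) > $1.52 (Verdant)
Cinder holds slot 1 → pays next bid $5.45 × 1130 clicks = $6158.50.

Cinder pays $6158.50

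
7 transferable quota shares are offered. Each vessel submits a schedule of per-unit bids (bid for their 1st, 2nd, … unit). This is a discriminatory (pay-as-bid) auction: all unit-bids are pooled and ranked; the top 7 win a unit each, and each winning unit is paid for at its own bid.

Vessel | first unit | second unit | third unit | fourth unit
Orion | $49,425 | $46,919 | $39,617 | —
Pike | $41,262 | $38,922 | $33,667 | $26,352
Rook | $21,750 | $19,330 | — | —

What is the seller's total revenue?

Total revenue: $276,164

All unit-bids, highest first — top 7: 49,425 (Orion-1), 46,919 (Orion-2), 41,262 (Pike-1), 39,617 (Orion-3), 38,922 (Pike-2), 33,667 (Pike-3), 26,352 (Pike-4)
Next rejected bid: $21,750 (not a price — pay-as-bid).
Each winning unit pays its own bid.
Revenue = 49,425 + 46,919 + 41,262 + 39,617 + 38,922 + 33,667 + 26,352 = $276,164.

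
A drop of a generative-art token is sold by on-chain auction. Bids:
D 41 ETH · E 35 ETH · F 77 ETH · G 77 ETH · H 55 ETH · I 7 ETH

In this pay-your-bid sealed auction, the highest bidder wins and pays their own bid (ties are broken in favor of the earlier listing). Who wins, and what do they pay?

F pays 77 ETH

Pay-your-bid sealed auction: the highest bidder wins and pays their own bid.
Bids ranked: 77 (F) > 77 (G) > 55 (H) > 41 (D) > 35 (E) > 7 (I)
Tie at 77 ETH → F wins by tie-break.
F has the highest bid and pays exactly that: 77 ETH.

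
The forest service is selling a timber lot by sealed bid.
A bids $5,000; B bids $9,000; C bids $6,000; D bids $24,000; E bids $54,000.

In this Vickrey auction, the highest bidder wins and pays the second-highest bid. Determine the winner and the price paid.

Vickrey auction: the highest bidder wins and pays the second-highest bid.
Bids ranked: 54,000 (E) > 24,000 (D) > 9,000 (B) > 6,000 (C) > 5,000 (A)
E wins with the highest bid; price is set by the runner-up at $24,000.

E pays $24,000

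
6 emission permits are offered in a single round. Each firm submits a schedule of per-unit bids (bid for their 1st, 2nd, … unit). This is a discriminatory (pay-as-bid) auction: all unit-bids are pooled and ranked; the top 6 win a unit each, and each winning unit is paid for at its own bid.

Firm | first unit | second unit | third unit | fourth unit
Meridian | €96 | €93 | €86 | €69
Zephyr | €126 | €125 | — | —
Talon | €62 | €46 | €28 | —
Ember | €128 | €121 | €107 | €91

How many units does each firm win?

All unit-bids, highest first — top 6: 128 (Ember-1), 126 (Zephyr-1), 125 (Zephyr-2), 121 (Ember-2), 107 (Ember-3), 96 (Meridian-1)
Next rejected bid: €93 (not a price — pay-as-bid).
Allocation: Ember 3, Meridian 1, Zephyr 2.

Ember 3, Meridian 1, Zephyr 2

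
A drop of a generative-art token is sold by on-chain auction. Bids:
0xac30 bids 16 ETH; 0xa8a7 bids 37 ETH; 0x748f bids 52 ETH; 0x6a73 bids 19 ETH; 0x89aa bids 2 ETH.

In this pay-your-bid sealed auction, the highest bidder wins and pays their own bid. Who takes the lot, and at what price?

Rule: the highest bidder wins and pays their own bid.
Sorting bids: 52 (0x748f) > 37 (0xa8a7) > 19 (0x6a73) > 16 (0xac30) > 2 (0x89aa)
0x748f is highest → pays own bid, 52 ETH.

0x748f pays 52 ETH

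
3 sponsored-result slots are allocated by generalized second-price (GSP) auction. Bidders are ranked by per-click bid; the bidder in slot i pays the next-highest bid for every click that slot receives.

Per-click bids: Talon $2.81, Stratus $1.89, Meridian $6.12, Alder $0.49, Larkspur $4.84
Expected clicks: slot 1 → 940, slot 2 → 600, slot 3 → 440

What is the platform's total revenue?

Total revenue: $7067.20

Ranked by bid: $6.12 (Meridian) > $4.84 (Larkspur) > $2.81 (Talon) > $1.89 (Stratus) > …
Slot 1: Meridian pays $4.84 × 940 = $4549.60
Slot 2: Larkspur pays $2.81 × 600 = $1686.00
Slot 3: Talon pays $1.89 × 440 = $831.60
Total = $7067.20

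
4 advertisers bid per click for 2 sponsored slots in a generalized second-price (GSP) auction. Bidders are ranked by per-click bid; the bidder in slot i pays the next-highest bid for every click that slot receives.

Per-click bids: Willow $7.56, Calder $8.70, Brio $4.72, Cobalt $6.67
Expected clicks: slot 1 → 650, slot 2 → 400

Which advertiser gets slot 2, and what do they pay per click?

Ranked by bid: $8.70 (Calder) > $7.56 (Willow) > $6.67 (Cobalt) > …
Slot 2 goes to the second-ranked bidder, Willow, who pays the next bid down: $6.67/click.

Willow; $6.67 per click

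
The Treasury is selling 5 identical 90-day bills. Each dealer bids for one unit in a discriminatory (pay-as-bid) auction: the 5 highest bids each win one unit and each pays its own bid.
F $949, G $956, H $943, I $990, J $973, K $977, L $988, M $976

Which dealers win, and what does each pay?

I $990, L $988, K $977, M $976, J $973

Sorting: 990 (I), 988 (L), 977 (K), 976 (M), 973 (J), 956 (G), 949 (F), …
Top 5: I, L, K, M, J.
Each winner pays its own bid: I $990, L $988, K $977, M $976, J $973.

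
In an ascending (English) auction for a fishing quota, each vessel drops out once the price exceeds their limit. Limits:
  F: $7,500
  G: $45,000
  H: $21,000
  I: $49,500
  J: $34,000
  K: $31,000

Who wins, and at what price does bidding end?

I wins at $45,000

Open ascending-bid auction: the price rises until one bidder remains; the winner pays the price at which the last rival dropped out.
Limits in order: 49,500 (I) > 45,000 (G) > 34,000 (J) > 31,000 (K) > 21,000 (H) > 7,500 (F)
Bidding ends when G exits at $45,000; I takes it.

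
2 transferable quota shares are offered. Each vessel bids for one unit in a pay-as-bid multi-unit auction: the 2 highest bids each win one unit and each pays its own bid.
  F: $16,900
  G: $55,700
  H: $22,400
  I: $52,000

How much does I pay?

I pays $52,000

Sorting: 55,700 (G), 52,000 (I), 22,400 (H), 16,900 (F)
Top 2: G, I.
I wins → own bid $52,000.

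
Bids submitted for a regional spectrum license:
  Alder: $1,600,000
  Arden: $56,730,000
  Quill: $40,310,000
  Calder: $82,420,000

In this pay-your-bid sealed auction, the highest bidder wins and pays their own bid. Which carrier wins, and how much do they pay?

Bids in order: 82,420,000 (Calder) > 56,730,000 (Arden) > 40,310,000 (Quill) > 1,600,000 (Alder)
Calder is highest → pays own bid, $82,420,000.

Calder pays $82,420,000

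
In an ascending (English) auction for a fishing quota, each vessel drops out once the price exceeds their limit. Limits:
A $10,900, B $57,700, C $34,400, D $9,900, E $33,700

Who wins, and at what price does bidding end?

B wins at $34,400

Sorting limits: 57,700 (B) > 34,400 (C) > 33,700 (E) > 10,900 (A) > 9,900 (D)
C is the last rival to drop out, at $34,400; B remains and wins at that price.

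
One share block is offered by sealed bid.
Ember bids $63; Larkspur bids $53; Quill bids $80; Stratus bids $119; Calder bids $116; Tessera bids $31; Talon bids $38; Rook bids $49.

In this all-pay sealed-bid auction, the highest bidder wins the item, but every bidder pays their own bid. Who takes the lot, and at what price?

Bids in order: 119 (Stratus) > 116 (Calder) > 80 (Quill) > 63 (Ember) > 53 (Larkspur) > 49 (Rook) > …
Stratus is highest and takes the item; every bidder forfeits their bid.

Stratus pays $119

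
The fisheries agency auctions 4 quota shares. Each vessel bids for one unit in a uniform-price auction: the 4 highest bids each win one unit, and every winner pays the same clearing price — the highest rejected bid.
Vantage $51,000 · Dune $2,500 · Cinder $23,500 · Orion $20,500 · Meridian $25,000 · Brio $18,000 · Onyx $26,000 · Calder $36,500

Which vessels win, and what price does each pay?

Vantage, Calder, Onyx, Meridian; each pays $23,500

Sorting: 51,000 (Vantage), 36,500 (Calder), 26,000 (Onyx), 25,000 (Meridian), 23,500 (Cinder), 20,500 (Orion), …
Winners (4 units): Vantage, Calder, Onyx, Meridian.
First losing bid is Cinder's $23,500, which sets the uniform price.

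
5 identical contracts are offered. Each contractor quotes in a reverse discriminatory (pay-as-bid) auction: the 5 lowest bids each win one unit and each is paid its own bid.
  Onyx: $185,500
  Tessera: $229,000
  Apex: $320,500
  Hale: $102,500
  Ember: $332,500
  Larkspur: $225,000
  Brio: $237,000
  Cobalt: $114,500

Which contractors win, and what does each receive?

Bids ranked low→high: 102,500 (Hale), 114,500 (Cobalt), 185,500 (Onyx), 225,000 (Larkspur), 229,000 (Tessera), 237,000 (Brio), 320,500 (Apex), …
Lowest 5: Hale, Cobalt, Onyx, Larkspur, Tessera.
Each winner is paid its own bid: Hale $102,500, Cobalt $114,500, Onyx $185,500, Larkspur $225,000, Tessera $229,000.

Hale $102,500, Cobalt $114,500, Onyx $185,500, Larkspur $225,000, Tessera $229,000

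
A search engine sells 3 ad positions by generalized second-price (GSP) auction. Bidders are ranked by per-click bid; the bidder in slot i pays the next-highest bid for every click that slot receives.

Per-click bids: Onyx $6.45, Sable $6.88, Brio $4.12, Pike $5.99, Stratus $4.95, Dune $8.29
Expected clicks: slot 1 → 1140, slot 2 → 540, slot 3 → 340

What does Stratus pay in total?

Stratus pays $0.00

Sorting advertisers: $8.29 (Dune) > $6.88 (Sable) > $6.45 (Onyx) > $5.99 (Pike) > …
Stratus ranks below slot 3 → no slot, pays nothing.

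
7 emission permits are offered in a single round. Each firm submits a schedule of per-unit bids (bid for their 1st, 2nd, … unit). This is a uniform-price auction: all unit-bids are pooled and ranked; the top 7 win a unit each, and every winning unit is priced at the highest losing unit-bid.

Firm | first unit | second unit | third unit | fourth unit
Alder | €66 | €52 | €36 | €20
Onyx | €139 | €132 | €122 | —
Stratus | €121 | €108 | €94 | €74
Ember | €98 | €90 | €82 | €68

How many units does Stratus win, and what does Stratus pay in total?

Pooled unit-bids ranked (top 7): 139 (Onyx-1), 132 (Onyx-2), 122 (Onyx-3), 121 (Stratus-1), 108 (Stratus-2), 98 (Ember-1), 94 (Stratus-3)
First bid not allocated: €90.
Stratus wins 3 unit(s) at €90 each.

Stratus: 3 units, pays €270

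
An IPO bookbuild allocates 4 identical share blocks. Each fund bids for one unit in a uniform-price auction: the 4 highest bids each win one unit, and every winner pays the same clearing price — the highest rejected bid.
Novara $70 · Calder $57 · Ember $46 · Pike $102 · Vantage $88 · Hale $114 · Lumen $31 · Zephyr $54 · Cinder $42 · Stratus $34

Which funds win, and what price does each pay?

Hale, Pike, Vantage, Novara; each pays $57

Ordering the bids: 114 (Hale), 102 (Pike), 88 (Vantage), 70 (Novara), 57 (Calder), 54 (Zephyr), …
Winners (4 units): Hale, Pike, Vantage, Novara.
Clearing price = highest rejected bid = $57.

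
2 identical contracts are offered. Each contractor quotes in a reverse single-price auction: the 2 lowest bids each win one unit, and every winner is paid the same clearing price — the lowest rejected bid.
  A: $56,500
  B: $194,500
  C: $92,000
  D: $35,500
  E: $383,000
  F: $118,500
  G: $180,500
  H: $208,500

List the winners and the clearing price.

Bids ranked low→high: 35,500 (D), 56,500 (A), 92,000 (C), 118,500 (F), …
Winners (2 units): D, A.
Clearing price = lowest rejected bid = $92,000.

D, A; each is paid $92,000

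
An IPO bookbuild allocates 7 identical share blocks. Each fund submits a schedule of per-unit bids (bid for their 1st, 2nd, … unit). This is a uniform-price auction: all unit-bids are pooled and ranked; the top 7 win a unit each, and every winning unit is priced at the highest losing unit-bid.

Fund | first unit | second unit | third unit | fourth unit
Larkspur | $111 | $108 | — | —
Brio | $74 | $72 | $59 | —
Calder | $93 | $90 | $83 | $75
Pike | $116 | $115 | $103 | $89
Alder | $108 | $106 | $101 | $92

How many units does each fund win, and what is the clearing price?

Alder 2, Larkspur 2, Pike 3; clearing price $101

Merging the schedules and taking the best 7: 116 (Pike-1), 115 (Pike-2), 111 (Larkspur-1), 108 (Larkspur-2), 108 (Alder-1), 106 (Alder-2), 103 (Pike-3)
Highest rejected unit-bid = $101.
Allocation: Alder 2, Larkspur 2, Pike 3.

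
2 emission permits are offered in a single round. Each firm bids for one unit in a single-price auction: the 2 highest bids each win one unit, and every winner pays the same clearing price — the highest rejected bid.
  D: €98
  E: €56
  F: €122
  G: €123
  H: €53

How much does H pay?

Ordering the bids: 123 (G), 122 (F), 98 (D), 56 (E), …
Top 2: G, F.
Highest unsuccessful bid: €98 → clearing price.
H does not win → pays €0.

H pays €0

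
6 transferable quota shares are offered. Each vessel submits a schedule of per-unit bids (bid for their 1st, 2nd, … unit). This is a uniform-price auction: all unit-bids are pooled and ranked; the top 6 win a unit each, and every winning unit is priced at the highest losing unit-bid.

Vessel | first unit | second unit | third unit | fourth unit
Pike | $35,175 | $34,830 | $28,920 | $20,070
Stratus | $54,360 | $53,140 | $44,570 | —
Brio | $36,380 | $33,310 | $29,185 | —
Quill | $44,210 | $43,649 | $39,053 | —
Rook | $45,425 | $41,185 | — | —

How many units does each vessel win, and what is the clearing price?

All unit-bids, highest first — top 6: 54,360 (Stratus-1), 53,140 (Stratus-2), 45,425 (Rook-1), 44,570 (Stratus-3), 44,210 (Quill-1), 43,649 (Quill-2)
First bid not allocated: $41,185.
Allocation: Quill 2, Rook 1, Stratus 3.

Quill 2, Rook 1, Stratus 3; clearing price $41,185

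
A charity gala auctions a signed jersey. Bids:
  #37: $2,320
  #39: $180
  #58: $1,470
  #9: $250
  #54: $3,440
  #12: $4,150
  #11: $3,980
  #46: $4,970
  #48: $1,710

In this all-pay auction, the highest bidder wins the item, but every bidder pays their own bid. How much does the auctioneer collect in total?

Total revenue: $22,470

All-pay auction: the highest bidder wins the item, but every bidder pays their own bid.
Bids in order: 4,970 (#46) > 4,150 (#12) > 3,980 (#11) > 3,440 (#54) > 2,320 (#37) > 1,710 (#48) > …
#46 wins with the top bid; all bids are sunk regardless.
Every bidder forfeits their bid regardless of winning.
Revenue = 2,320 + 180 + 1,470 + 250 + 3,440 + 4,150 + 3,980 + 4,970 + 1,710 = $22,470.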